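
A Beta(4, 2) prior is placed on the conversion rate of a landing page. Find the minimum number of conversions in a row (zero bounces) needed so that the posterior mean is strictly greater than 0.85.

k = 8

After k conversions and 0 bounces the posterior is Beta(4+k, 2), with mean (4+k)/(4+2+k).
Set (4+k)/(6+k) > 0.85 and solve: k > (0.85·6 − 4)/(1 − 0.85) = 7.333.
The smallest integer exceeding 7.333 is 8, and checking k=8: (12)/(14) = 0.8571 > 0.85.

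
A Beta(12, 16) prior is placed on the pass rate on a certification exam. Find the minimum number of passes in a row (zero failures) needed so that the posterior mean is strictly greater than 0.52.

After k passes and 0 failures the posterior is Beta(12+k, 16), with mean (12+k)/(12+16+k).
Set (12+k)/(28+k) > 0.52 and solve: k > (0.52·28 − 12)/(1 − 0.52) = 5.333.
The smallest integer exceeding 5.333 is 6.

k = 6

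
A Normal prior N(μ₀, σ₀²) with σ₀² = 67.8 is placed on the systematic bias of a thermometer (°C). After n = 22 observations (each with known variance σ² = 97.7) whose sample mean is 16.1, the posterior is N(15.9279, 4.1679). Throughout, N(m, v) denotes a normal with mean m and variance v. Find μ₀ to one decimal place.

μ₀ = 13.3

The posterior mean is a precision-weighted average: μ_n = (τ₀μ₀ + τ_data·x̄)/(τ₀+τ_data), with τ₀=1/σ₀² and τ_data=n/σ².
Here τ₀ = 1/67.8 = 0.014749 and τ_data = 22/97.7 = 0.225179, so τ_n = 0.239928.
Rearranging for μ₀: μ₀ = (μ_n·τ_n − τ_data·x̄)/τ₀ = (15.9279·0.239928 − 0.225179·16.1) / 0.014749 = 0.196167/0.014749 ≈ 13.3.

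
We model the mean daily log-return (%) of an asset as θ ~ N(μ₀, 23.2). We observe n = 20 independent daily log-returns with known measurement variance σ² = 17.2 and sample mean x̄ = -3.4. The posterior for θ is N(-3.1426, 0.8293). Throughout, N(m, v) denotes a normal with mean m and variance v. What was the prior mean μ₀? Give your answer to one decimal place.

With known observation variance, the Normal–Normal posterior has precision τ_n = τ₀ + n/σ² and mean μ_n = (τ₀μ₀ + (n/σ²)x̄)/τ_n.
Here τ₀ = 1/23.2 = 0.043103 and τ_data = 20/17.2 = 1.162791, so τ_n = 1.205894.
Rearranging for μ₀: μ₀ = (μ_n·τ_n − τ_data·x̄)/τ₀ = (-3.1426·1.205894 − 1.162791·-3.4) / 0.043103 = 0.163847/0.043103 ≈ 3.8.

μ₀ = 3.8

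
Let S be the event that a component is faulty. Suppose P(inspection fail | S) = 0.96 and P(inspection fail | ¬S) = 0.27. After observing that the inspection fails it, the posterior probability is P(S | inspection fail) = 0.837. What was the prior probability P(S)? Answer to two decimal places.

In odds form, posterior odds = prior odds × likelihood ratio, so prior odds = posterior odds ÷ LR.
Posterior odds = 0.837/(1−0.837) = 5.1350. LR = 0.96/0.27 = 3.5556.
Prior odds = 5.1350/3.5556 = 1.4442, so P(S) = 1.4442/(1+1.4442) ≈ 0.59.

P(S) = 0.59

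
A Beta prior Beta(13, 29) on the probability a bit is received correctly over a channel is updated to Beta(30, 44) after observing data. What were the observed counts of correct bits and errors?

A Beta(a, b) prior with s successes and f failures in binomial data gives a Beta(a+s, b+f) posterior.
Match parameters: s=30−13=17, f=44−29=15.

17 correct bits and 15 errors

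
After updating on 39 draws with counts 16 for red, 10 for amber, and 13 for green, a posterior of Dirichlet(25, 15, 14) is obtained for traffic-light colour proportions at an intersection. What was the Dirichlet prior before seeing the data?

For a Dirichlet(α) prior with multinomial counts c, the posterior is Dirichlet(α + c) componentwise.
Subtract each count from the matching posterior parameter: 25−16=9, 15−10=5, 14−13=1.

Dirichlet(9, 5, 1)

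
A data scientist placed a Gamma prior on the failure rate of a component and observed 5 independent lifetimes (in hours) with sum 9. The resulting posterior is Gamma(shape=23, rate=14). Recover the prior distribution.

Gamma–exponential conjugacy: posterior shape = α + n, posterior rate = β + Σtᵢ.
So α = 23 − 5 = 18 and β = 14 − 9 = 5.

Gamma(shape=18, rate=5)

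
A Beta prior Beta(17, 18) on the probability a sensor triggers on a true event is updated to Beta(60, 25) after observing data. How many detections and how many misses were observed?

Beta is conjugate to the binomial likelihood: posterior = Beta(α+s, β+f).
So s = 60 − 17 = 43 and f = 25 − 18 = 7.

43 detections and 7 misses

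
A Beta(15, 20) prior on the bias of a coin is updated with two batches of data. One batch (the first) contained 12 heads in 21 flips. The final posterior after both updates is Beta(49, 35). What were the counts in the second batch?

Sequential conjugate updates are equivalent to a single update on the pooled data, so total successes = posterior α − prior α and total failures = posterior β − prior β.
Total across both batches: 49−15=34 heads, 35−20=15 tails.
Subtract the first batch: 34−12=22 heads and 15−9=6 tails.

22 heads and 6 tails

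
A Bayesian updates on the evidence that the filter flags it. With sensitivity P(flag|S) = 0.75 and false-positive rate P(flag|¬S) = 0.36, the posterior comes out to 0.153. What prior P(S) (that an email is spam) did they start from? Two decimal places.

In odds form, posterior odds = prior odds × likelihood ratio, so prior odds = posterior odds ÷ LR.
Posterior odds = 0.153/(1−0.153) = 0.1806. LR = 0.75/0.36 = 2.0833.
Prior odds = 0.1806/2.0833 = 0.0867, so P(S) = 0.0867/(1+0.0867) ≈ 0.08.

P(S) = 0.08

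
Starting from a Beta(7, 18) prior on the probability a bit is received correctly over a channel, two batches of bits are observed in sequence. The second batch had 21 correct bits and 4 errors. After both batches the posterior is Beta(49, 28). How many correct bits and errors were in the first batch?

21 correct bits and 6 errors

Sequential conjugate updates are equivalent to a single update on the pooled data, so total successes = posterior α − prior α and total failures = posterior β − prior β.
Total across both batches: 49−7=42 correct bits, 28−18=10 errors.
Subtract the second batch: 42−21=21 correct bits and 10−4=6 errors.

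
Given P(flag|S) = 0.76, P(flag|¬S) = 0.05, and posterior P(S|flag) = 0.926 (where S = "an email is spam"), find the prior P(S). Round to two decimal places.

Bayes' rule in odds form gives O(S|E) = O(S)·[P(E|S)/P(E|¬S)], hence O(S) = O(S|E)/LR.
Posterior odds = 0.926/(1−0.926) = 12.5135. LR = 0.76/0.05 = 15.2000.
Prior odds = 12.5135/15.2000 = 0.8233, so P(S) = 0.8233/(1+0.8233) ≈ 0.45.

P(S) = 0.45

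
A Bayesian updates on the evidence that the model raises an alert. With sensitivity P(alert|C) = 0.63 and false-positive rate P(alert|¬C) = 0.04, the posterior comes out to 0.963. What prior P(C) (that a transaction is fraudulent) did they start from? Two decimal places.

P(C) = 0.62

In odds form, posterior odds = prior odds × likelihood ratio, so prior odds = posterior odds ÷ LR.
Posterior odds = 0.963/(1−0.963) = 26.0270. LR = 0.63/0.04 = 15.7500.
Prior odds = 26.0270/15.7500 = 1.6525, so P(C) = 1.6525/(1+1.6525) ≈ 0.62.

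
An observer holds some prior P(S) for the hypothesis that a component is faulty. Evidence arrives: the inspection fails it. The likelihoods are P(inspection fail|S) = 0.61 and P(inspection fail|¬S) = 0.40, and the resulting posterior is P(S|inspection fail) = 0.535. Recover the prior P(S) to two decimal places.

P(S) = 0.43

Bayes' rule in odds form gives O(S|E) = O(S)·[P(E|S)/P(E|¬S)], hence O(S) = O(S|E)/LR.
Posterior odds = 0.535/(1−0.535) = 1.1505. LR = 0.61/0.40 = 1.5250.
Prior odds = 1.1505/1.5250 = 0.7544, so P(S) = 0.7544/(1+0.7544) ≈ 0.43.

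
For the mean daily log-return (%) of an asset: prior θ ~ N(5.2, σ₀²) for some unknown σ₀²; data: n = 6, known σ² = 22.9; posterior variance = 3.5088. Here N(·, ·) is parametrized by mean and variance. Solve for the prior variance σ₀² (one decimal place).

σ₀² = 43.5

Posterior precision equals prior precision plus data precision: 1/σ_n² = 1/σ₀² + n/σ².
So 1/σ₀² = 1/3.5088 − 6/22.9 = 0.284998 − 0.262009 = 0.022989.
Hence σ₀² = 1/0.022989 ≈ 43.5.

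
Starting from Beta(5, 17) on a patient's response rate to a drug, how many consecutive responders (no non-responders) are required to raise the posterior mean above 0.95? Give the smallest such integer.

k = 319

After k responders and 0 non-responders the posterior is Beta(5+k, 17), with mean (5+k)/(5+17+k).
Set (5+k)/(22+k) > 0.95 and solve: k > (0.95·22 − 5)/(1 − 0.95) = 318.000.
The smallest integer exceeding 318.000 is 319, and checking k=319: (324)/(341) = 0.9501 > 0.95.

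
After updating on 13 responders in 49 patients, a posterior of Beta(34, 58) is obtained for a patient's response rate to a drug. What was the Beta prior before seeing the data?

Under Beta–binomial conjugacy the posterior parameters are (α+s, β+f).
Subtract the data counts: 34−13=21, 58−36=22.

Beta(21, 22)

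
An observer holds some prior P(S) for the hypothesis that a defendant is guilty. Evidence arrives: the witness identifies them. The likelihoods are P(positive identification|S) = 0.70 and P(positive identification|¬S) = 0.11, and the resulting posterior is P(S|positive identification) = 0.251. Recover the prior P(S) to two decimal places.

P(S) = 0.05

In odds form, posterior odds = prior odds × likelihood ratio, so prior odds = posterior odds ÷ LR.
Posterior odds = 0.251/(1−0.251) = 0.3351. LR = 0.70/0.11 = 6.3636.
Prior odds = 0.3351/6.3636 = 0.0527, so P(S) = 0.0527/(1+0.0527) ≈ 0.05.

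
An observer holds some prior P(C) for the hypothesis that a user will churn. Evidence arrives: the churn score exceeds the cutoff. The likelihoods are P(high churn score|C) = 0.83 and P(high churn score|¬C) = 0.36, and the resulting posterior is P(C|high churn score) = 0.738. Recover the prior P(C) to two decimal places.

P(C) = 0.55

In odds form, posterior odds = prior odds × likelihood ratio, so prior odds = posterior odds ÷ LR.
Posterior odds = 0.738/(1−0.738) = 2.8168. LR = 0.83/0.36 = 2.3056.
Prior odds = 2.8168/2.3056 = 1.2217, so P(C) = 1.2217/(1+1.2217) ≈ 0.55.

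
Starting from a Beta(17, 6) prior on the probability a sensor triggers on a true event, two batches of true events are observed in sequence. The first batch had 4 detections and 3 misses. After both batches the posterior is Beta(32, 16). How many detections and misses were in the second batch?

Because Beta–binomial updating is additive in the counts, the combined data contributed (α_post−α_prior, β_post−β_prior) successes and failures.
Total across both batches: 32−17=15 detections, 16−6=10 misses.
Subtract the first batch: 15−4=11 detections and 10−3=7 misses.

11 detections and 7 misses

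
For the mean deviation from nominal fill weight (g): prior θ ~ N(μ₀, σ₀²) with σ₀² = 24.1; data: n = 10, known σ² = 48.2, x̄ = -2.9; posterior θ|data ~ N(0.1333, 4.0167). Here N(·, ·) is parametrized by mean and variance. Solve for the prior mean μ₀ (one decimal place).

μ₀ = 15.3

The posterior mean is a precision-weighted average: μ_n = (τ₀μ₀ + τ_data·x̄)/(τ₀+τ_data), with τ₀=1/σ₀² and τ_data=n/σ².
Here τ₀ = 1/24.1 = 0.041494 and τ_data = 10/48.2 = 0.207469, so τ_n = 0.248963.
Rearranging for μ₀: μ₀ = (μ_n·τ_n − τ_data·x̄)/τ₀ = (0.1333·0.248963 − 0.207469·-2.9) / 0.041494 = 0.634847/0.041494 ≈ 15.3.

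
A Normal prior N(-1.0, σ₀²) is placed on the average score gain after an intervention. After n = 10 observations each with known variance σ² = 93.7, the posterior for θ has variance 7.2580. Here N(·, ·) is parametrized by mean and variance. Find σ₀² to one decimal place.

σ₀² = 32.2

Posterior precision equals prior precision plus data precision: 1/σ_n² = 1/σ₀² + n/σ².
So 1/σ₀² = 1/7.2580 − 10/93.7 = 0.137779 − 0.106724 = 0.031055.
Hence σ₀² = 1/0.031055 ≈ 32.2.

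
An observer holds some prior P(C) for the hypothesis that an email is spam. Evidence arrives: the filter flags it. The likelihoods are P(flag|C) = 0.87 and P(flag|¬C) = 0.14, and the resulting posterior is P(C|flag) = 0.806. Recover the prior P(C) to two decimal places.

P(C) = 0.40

In odds form, posterior odds = prior odds × likelihood ratio, so prior odds = posterior odds ÷ LR.
Posterior odds = 0.806/(1−0.806) = 4.1546. LR = 0.87/0.14 = 6.2143.
Prior odds = 4.1546/6.2143 = 0.6686, so P(C) = 0.6686/(1+0.6686) ≈ 0.40.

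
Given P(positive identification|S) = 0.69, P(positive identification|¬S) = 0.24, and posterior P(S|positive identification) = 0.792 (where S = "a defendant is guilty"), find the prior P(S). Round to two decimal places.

In odds form, posterior odds = prior odds × likelihood ratio, so prior odds = posterior odds ÷ LR.
Posterior odds = 0.792/(1−0.792) = 3.8077. LR = 0.69/0.24 = 2.8750.
Prior odds = 3.8077/2.8750 = 1.3244, so P(S) = 1.3244/(1+1.3244) ≈ 0.57.

P(S) = 0.57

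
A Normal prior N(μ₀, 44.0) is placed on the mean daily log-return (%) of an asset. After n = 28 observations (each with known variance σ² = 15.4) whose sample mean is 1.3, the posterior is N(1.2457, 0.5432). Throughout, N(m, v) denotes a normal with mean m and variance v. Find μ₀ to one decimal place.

With known observation variance, the Normal–Normal posterior has precision τ_n = τ₀ + n/σ² and mean μ_n = (τ₀μ₀ + (n/σ²)x̄)/τ_n.
Here τ₀ = 1/44.0 = 0.022727 and τ_data = 28/15.4 = 1.818182, so τ_n = 1.840909.
Rearranging for μ₀: μ₀ = (μ_n·τ_n − τ_data·x̄)/τ₀ = (1.2457·1.840909 − 1.818182·1.3) / 0.022727 = -0.070416/0.022727 ≈ -3.1.

μ₀ = -3.1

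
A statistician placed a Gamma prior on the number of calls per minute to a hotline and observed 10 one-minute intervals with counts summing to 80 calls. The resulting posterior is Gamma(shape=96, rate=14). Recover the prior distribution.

Gamma(shape=16, rate=4)

Gamma–Poisson conjugacy: posterior shape = α + Σxᵢ, posterior rate = β + n.
So α = 96 − 80 = 16 and β = 14 − 10 = 4.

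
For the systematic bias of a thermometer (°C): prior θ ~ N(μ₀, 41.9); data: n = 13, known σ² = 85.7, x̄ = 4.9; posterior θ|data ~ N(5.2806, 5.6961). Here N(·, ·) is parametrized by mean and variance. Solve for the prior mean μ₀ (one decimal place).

μ₀ = 7.7

With known observation variance, the Normal–Normal posterior has precision τ_n = τ₀ + n/σ² and mean μ_n = (τ₀μ₀ + (n/σ²)x̄)/τ_n.
Here τ₀ = 1/41.9 = 0.023866 and τ_data = 13/85.7 = 0.151692, so τ_n = 0.175558.
Rearranging for μ₀: μ₀ = (μ_n·τ_n − τ_data·x̄)/τ₀ = (5.2806·0.175558 − 0.151692·4.9) / 0.023866 = 0.183761/0.023866 ≈ 7.7.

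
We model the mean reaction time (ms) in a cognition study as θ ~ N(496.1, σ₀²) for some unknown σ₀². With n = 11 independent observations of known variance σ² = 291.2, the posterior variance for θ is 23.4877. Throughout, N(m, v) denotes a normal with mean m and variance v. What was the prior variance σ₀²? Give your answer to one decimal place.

σ₀² = 208.3

For the Normal–Normal model with known σ², precisions add: τ_n = τ₀ + n/σ².
So 1/σ₀² = 1/23.4877 − 11/291.2 = 0.042575 − 0.037775 = 0.004800.
Hence σ₀² = 1/0.004800 ≈ 208.3.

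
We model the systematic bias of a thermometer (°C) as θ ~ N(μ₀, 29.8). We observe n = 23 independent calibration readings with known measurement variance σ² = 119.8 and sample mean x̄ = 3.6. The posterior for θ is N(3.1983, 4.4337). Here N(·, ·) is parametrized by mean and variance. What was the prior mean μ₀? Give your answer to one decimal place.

With known observation variance, the Normal–Normal posterior has precision τ_n = τ₀ + n/σ² and mean μ_n = (τ₀μ₀ + (n/σ²)x̄)/τ_n.
Here τ₀ = 1/29.8 = 0.033557 and τ_data = 23/119.8 = 0.191987, so τ_n = 0.225544.
Rearranging for μ₀: μ₀ = (μ_n·τ_n − τ_data·x̄)/τ₀ = (3.1983·0.225544 − 0.191987·3.6) / 0.033557 = 0.030204/0.033557 ≈ 0.9.

μ₀ = 0.9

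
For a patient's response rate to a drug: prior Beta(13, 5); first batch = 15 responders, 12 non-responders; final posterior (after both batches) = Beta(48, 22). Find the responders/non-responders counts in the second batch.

Sequential conjugate updates are equivalent to a single update on the pooled data, so total successes = posterior α − prior α and total failures = posterior β − prior β.
Total across both batches: 48−13=35 responders, 22−5=17 non-responders.
Subtract the first batch: 35−15=20 responders and 17−12=5 non-responders.

20 responders and 5 non-responders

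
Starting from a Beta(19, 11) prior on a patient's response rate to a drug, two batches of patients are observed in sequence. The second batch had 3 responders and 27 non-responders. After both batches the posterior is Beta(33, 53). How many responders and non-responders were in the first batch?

11 responders and 15 non-responders

Because Beta–binomial updating is additive in the counts, the combined data contributed (α_post−α_prior, β_post−β_prior) successes and failures.
Total across both batches: 33−19=14 responders, 53−11=42 non-responders.
Subtract the second batch: 14−3=11 responders and 42−27=15 non-responders.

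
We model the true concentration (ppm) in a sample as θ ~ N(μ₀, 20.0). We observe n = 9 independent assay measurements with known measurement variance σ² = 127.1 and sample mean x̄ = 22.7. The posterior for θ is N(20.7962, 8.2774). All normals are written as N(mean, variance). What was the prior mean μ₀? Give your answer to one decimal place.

With known observation variance, the Normal–Normal posterior has precision τ_n = τ₀ + n/σ² and mean μ_n = (τ₀μ₀ + (n/σ²)x̄)/τ_n.
Here τ₀ = 1/20.0 = 0.050000 and τ_data = 9/127.1 = 0.070810, so τ_n = 0.120810.
Rearranging for μ₀: μ₀ = (μ_n·τ_n − τ_data·x̄)/τ₀ = (20.7962·0.120810 − 0.070810·22.7) / 0.050000 = 0.905002/0.050000 ≈ 18.1.

μ₀ = 18.1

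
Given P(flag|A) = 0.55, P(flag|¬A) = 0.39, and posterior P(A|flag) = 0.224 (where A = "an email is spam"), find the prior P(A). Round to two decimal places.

P(A) = 0.17

In odds form, posterior odds = prior odds × likelihood ratio, so prior odds = posterior odds ÷ LR.
Posterior odds = 0.224/(1−0.224) = 0.2887. LR = 0.55/0.39 = 1.4103.
Prior odds = 0.2887/1.4103 = 0.2047, so P(A) = 0.2047/(1+0.2047) ≈ 0.17.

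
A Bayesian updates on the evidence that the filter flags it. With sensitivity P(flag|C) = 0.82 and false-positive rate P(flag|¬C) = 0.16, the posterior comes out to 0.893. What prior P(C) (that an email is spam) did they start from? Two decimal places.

P(C) = 0.62

In odds form, posterior odds = prior odds × likelihood ratio, so prior odds = posterior odds ÷ LR.
Posterior odds = 0.893/(1−0.893) = 8.3458. LR = 0.82/0.16 = 5.1250.
Prior odds = 8.3458/5.1250 = 1.6284, so P(C) = 1.6284/(1+1.6284) ≈ 0.62.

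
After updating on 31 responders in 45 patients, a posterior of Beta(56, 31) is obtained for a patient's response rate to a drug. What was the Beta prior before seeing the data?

Beta(25, 17)

Beta is conjugate to the binomial likelihood: posterior = Beta(α+s, β+f).
Subtract the data counts: 56−31=25, 31−14=17.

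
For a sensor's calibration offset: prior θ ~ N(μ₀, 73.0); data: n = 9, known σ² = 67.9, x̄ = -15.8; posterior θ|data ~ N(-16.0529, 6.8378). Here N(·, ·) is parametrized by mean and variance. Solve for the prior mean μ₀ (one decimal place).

μ₀ = -18.5

With known observation variance, the Normal–Normal posterior has precision τ_n = τ₀ + n/σ² and mean μ_n = (τ₀μ₀ + (n/σ²)x̄)/τ_n.
Here τ₀ = 1/73.0 = 0.013699 and τ_data = 9/67.9 = 0.132548, so τ_n = 0.146247.
Rearranging for μ₀: μ₀ = (μ_n·τ_n − τ_data·x̄)/τ₀ = (-16.0529·0.146247 − 0.132548·-15.8) / 0.013699 = -0.253430/0.013699 ≈ -18.5.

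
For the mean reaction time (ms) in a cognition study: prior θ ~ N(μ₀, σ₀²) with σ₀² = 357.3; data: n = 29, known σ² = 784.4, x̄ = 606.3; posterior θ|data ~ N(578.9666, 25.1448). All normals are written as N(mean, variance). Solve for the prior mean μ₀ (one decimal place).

The posterior mean is a precision-weighted average: μ_n = (τ₀μ₀ + τ_data·x̄)/(τ₀+τ_data), with τ₀=1/σ₀² and τ_data=n/σ².
Here τ₀ = 1/357.3 = 0.002799 and τ_data = 29/784.4 = 0.036971, so τ_n = 0.039770.
Rearranging for μ₀: μ₀ = (μ_n·τ_n − τ_data·x̄)/τ₀ = (578.9666·0.039770 − 0.036971·606.3) / 0.002799 = 0.609984/0.002799 ≈ 217.9.

μ₀ = 217.9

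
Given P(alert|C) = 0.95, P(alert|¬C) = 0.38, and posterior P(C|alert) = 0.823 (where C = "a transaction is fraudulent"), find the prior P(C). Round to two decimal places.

Bayes' rule in odds form gives O(C|E) = O(C)·[P(E|C)/P(E|¬C)], hence O(C) = O(C|E)/LR.
Posterior odds = 0.823/(1−0.823) = 4.6497. LR = 0.95/0.38 = 2.5000.
Prior odds = 4.6497/2.5000 = 1.8599, so P(C) = 1.8599/(1+1.8599) ≈ 0.65.

P(C) = 0.65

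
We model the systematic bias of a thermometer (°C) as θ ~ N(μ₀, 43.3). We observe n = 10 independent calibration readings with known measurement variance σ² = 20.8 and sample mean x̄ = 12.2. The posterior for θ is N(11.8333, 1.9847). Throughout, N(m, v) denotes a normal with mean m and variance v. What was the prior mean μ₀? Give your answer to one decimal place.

The posterior mean is a precision-weighted average: μ_n = (τ₀μ₀ + τ_data·x̄)/(τ₀+τ_data), with τ₀=1/σ₀² and τ_data=n/σ².
Here τ₀ = 1/43.3 = 0.023095 and τ_data = 10/20.8 = 0.480769, so τ_n = 0.503864.
Rearranging for μ₀: μ₀ = (μ_n·τ_n − τ_data·x̄)/τ₀ = (11.8333·0.503864 − 0.480769·12.2) / 0.023095 = 0.096992/0.023095 ≈ 4.2.

μ₀ = 4.2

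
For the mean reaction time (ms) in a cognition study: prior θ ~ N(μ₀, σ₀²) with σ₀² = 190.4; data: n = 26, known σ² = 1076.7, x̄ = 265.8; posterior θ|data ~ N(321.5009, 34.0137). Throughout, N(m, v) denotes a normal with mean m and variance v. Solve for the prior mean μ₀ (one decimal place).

With known observation variance, the Normal–Normal posterior has precision τ_n = τ₀ + n/σ² and mean μ_n = (τ₀μ₀ + (n/σ²)x̄)/τ_n.
Here τ₀ = 1/190.4 = 0.005252 and τ_data = 26/1076.7 = 0.024148, so τ_n = 0.029400.
Rearranging for μ₀: μ₀ = (μ_n·τ_n − τ_data·x̄)/τ₀ = (321.5009·0.029400 − 0.024148·265.8) / 0.005252 = 3.033588/0.005252 ≈ 577.6.

μ₀ = 577.6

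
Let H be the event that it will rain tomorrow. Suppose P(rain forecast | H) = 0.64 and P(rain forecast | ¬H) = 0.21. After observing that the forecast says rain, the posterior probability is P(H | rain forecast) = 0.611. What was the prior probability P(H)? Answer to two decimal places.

P(H) = 0.34

Bayes' rule in odds form gives O(H|E) = O(H)·[P(E|H)/P(E|¬H)], hence O(H) = O(H|E)/LR.
Posterior odds = 0.611/(1−0.611) = 1.5707. LR = 0.64/0.21 = 3.0476.
Prior odds = 1.5707/3.0476 = 0.5154, so P(H) = 0.5154/(1+0.5154) ≈ 0.34.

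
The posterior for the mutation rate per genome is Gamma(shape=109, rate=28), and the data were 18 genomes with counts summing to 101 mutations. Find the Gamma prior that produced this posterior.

Gamma(shape=8, rate=10)

A Gamma(α, β) prior (rate parametrization) on a Poisson rate with n observations summing to S gives posterior Gamma(α+S, β+n).
So α = 109 − 101 = 8 and β = 28 − 18 = 10.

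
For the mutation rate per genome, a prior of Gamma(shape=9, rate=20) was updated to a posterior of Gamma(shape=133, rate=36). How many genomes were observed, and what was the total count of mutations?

n = 16 genomes with total 124 mutations

Gamma–Poisson conjugacy: posterior shape = α + Σxᵢ, posterior rate = β + n.
Matching: Σxᵢ = 133 − 9 = 124 and n = 36 − 20 = 16.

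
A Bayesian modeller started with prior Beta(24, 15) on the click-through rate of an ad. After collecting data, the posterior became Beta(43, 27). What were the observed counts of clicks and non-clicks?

A Beta(α, β) prior with s successes and f failures in binomial data gives a Beta(α+s, β+f) posterior.
Match parameters: s=43−24=19, f=27−15=12.

19 clicks and 12 non-clicks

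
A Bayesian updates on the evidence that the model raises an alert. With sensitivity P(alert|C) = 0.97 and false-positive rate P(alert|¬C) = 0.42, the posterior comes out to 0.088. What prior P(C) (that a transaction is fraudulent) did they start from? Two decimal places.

Bayes' rule in odds form gives O(C|E) = O(C)·[P(E|C)/P(E|¬C)], hence O(C) = O(C|E)/LR.
Posterior odds = 0.088/(1−0.088) = 0.0965. LR = 0.97/0.42 = 2.3095.
Prior odds = 0.0965/2.3095 = 0.0418, so P(C) = 0.0418/(1+0.0418) ≈ 0.04.

P(C) = 0.04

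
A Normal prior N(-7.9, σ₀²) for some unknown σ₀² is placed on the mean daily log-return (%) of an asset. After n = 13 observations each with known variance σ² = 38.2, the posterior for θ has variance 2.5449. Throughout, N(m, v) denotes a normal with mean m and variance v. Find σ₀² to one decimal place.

σ₀² = 19.0

Posterior precision equals prior precision plus data precision: 1/σ_n² = 1/σ₀² + n/σ².
So 1/σ₀² = 1/2.5449 − 13/38.2 = 0.392943 − 0.340314 = 0.052629.
Hence σ₀² = 1/0.052629 ≈ 19.0.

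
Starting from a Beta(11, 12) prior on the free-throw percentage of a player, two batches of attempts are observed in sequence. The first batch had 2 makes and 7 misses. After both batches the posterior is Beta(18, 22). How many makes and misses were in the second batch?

Because Beta–binomial updating is additive in the counts, the combined data contributed (α_post−α_prior, β_post−β_prior) successes and failures.
Total across both batches: 18−11=7 makes, 22−12=10 misses.
Subtract the first batch: 7−2=5 makes and 10−7=3 misses.

5 makes and 3 misses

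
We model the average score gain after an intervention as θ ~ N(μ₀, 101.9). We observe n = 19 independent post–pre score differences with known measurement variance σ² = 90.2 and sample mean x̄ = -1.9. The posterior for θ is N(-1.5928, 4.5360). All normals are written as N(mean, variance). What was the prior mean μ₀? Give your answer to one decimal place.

μ₀ = 5.0

The posterior mean is a precision-weighted average: μ_n = (τ₀μ₀ + τ_data·x̄)/(τ₀+τ_data), with τ₀=1/σ₀² and τ_data=n/σ².
Here τ₀ = 1/101.9 = 0.009814 and τ_data = 19/90.2 = 0.210643, so τ_n = 0.220457.
Rearranging for μ₀: μ₀ = (μ_n·τ_n − τ_data·x̄)/τ₀ = (-1.5928·0.220457 − 0.210643·-1.9) / 0.009814 = 0.049078/0.009814 ≈ 5.0.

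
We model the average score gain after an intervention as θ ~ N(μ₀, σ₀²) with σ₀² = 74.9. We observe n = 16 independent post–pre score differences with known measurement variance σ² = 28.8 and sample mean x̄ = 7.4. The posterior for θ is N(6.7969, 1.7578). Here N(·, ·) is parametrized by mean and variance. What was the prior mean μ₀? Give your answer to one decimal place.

The posterior mean is a precision-weighted average: μ_n = (τ₀μ₀ + τ_data·x̄)/(τ₀+τ_data), with τ₀=1/σ₀² and τ_data=n/σ².
Here τ₀ = 1/74.9 = 0.013351 and τ_data = 16/28.8 = 0.555556, so τ_n = 0.568907.
Rearranging for μ₀: μ₀ = (μ_n·τ_n − τ_data·x̄)/τ₀ = (6.7969·0.568907 − 0.555556·7.4) / 0.013351 = -0.244310/0.013351 ≈ -18.3.

μ₀ = -18.3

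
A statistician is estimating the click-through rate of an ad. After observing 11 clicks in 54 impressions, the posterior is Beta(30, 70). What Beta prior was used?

Beta(19, 27)

Under Beta–binomial conjugacy the posterior parameters are (α+s, β+f).
Subtract the data counts: 30−11=19, 70−43=27.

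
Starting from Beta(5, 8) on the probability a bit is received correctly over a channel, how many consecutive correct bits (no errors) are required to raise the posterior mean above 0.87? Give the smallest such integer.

After k correct bits and 0 errors the posterior is Beta(5+k, 8), with mean (5+k)/(5+8+k).
Set (5+k)/(13+k) > 0.87 and solve: k > (0.87·13 − 5)/(1 − 0.87) = 48.538.
The smallest integer exceeding 48.538 is 49, and checking k=49: (54)/(62) = 0.8710 > 0.87.

k = 49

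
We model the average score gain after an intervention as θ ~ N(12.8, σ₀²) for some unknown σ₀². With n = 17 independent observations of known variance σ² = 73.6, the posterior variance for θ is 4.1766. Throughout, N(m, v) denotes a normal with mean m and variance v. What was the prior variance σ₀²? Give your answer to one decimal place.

For the Normal–Normal model with known σ², precisions add: τ_n = τ₀ + n/σ².
So 1/σ₀² = 1/4.1766 − 17/73.6 = 0.239429 − 0.230978 = 0.008451.
Hence σ₀² = 1/0.008451 ≈ 118.3.

σ₀² = 118.3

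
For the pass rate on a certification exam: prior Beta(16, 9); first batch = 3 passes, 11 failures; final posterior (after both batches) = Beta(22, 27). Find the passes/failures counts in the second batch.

3 passes and 7 failures

Because Beta–binomial updating is additive in the counts, the combined data contributed (α_post−α_prior, β_post−β_prior) successes and failures.
Total across both batches: 22−16=6 passes, 27−9=18 failures.
Subtract the first batch: 6−3=3 passes and 18−11=7 failures.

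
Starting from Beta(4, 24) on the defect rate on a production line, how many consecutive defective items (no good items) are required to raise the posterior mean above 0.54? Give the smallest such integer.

After k defective items and 0 good items the posterior is Beta(4+k, 24), with mean (4+k)/(4+24+k).
Set (4+k)/(28+k) > 0.54 and solve: k > (0.54·28 − 4)/(1 − 0.54) = 24.174.
The smallest integer exceeding 24.174 is 25, and checking k=25: (29)/(53) = 0.5472 > 0.54.

k = 25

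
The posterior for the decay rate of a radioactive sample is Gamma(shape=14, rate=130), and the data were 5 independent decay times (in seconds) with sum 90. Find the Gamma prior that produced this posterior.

Gamma(shape=9, rate=40)

Gamma–exponential conjugacy: posterior shape = α + n, posterior rate = β + Σtᵢ.
So α = 14 − 5 = 9 and β = 130 − 90 = 40.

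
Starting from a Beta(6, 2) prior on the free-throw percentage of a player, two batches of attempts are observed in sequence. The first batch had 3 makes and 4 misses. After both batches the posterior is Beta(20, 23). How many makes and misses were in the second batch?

11 makes and 17 misses

Because Beta–binomial updating is additive in the counts, the combined data contributed (α_post−α_prior, β_post−β_prior) successes and failures.
Total across both batches: 20−6=14 makes, 23−2=21 misses.
Subtract the first batch: 14−3=11 makes and 21−4=17 misses.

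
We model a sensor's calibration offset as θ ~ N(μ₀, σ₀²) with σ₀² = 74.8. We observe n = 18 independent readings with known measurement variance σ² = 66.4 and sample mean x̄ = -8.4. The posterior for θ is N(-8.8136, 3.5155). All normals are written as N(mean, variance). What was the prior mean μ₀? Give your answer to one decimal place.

μ₀ = -17.2

The posterior mean is a precision-weighted average: μ_n = (τ₀μ₀ + τ_data·x̄)/(τ₀+τ_data), with τ₀=1/σ₀² and τ_data=n/σ².
Here τ₀ = 1/74.8 = 0.013369 and τ_data = 18/66.4 = 0.271084, so τ_n = 0.284453.
Rearranging for μ₀: μ₀ = (μ_n·τ_n − τ_data·x̄)/τ₀ = (-8.8136·0.284453 − 0.271084·-8.4) / 0.013369 = -0.229949/0.013369 ≈ -17.2.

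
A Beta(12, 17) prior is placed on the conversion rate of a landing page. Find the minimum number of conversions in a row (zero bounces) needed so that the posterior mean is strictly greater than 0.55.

After k conversions and 0 bounces the posterior is Beta(12+k, 17), with mean (12+k)/(12+17+k).
Set (12+k)/(29+k) > 0.55 and solve: k > (0.55·29 − 12)/(1 − 0.55) = 8.778.
The smallest integer exceeding 8.778 is 9, and checking k=9: (21)/(38) = 0.5526 > 0.55.

k = 9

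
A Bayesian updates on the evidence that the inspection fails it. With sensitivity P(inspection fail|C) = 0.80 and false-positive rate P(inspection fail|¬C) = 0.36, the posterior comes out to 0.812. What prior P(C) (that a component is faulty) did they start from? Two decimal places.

Bayes' rule in odds form gives O(C|E) = O(C)·[P(E|C)/P(E|¬C)], hence O(C) = O(C|E)/LR.
Posterior odds = 0.812/(1−0.812) = 4.3191. LR = 0.80/0.36 = 2.2222.
Prior odds = 4.3191/2.2222 = 1.9436, so P(C) = 1.9436/(1+1.9436) ≈ 0.66.

P(C) = 0.66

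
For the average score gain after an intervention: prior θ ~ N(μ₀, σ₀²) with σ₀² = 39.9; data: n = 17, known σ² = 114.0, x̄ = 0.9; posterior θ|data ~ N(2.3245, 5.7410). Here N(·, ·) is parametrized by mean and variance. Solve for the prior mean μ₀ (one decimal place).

The posterior mean is a precision-weighted average: μ_n = (τ₀μ₀ + τ_data·x̄)/(τ₀+τ_data), with τ₀=1/σ₀² and τ_data=n/σ².
Here τ₀ = 1/39.9 = 0.025063 and τ_data = 17/114.0 = 0.149123, so τ_n = 0.174186.
Rearranging for μ₀: μ₀ = (μ_n·τ_n − τ_data·x̄)/τ₀ = (2.3245·0.174186 − 0.149123·0.9) / 0.025063 = 0.270685/0.025063 ≈ 10.8.

μ₀ = 10.8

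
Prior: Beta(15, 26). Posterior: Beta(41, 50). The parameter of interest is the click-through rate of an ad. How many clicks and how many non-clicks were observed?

Under Beta–binomial conjugacy the posterior parameters are (a+s, b+f).
Match parameters: s=41−15=26, f=50−26=24.

26 clicks and 24 non-clicks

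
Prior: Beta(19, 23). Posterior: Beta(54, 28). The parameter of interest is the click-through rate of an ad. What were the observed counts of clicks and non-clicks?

Under Beta–binomial conjugacy the posterior parameters are (α+s, β+f).
Match parameters: s=54−19=35, f=28−23=5.

35 clicks and 5 non-clicks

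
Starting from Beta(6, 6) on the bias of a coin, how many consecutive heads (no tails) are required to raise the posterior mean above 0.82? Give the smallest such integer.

k = 22

After k heads and 0 tails the posterior is Beta(6+k, 6), with mean (6+k)/(6+6+k).
Set (6+k)/(12+k) > 0.82 and solve: k > (0.82·12 − 6)/(1 − 0.82) = 21.333.
The smallest integer exceeding 21.333 is 22.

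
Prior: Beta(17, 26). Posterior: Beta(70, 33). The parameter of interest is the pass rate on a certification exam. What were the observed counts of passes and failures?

A Beta(a, b) prior with s successes and f failures in binomial data gives a Beta(a+s, b+f) posterior.
So s = 70 − 17 = 53 and f = 33 − 26 = 7.

53 passes and 7 failures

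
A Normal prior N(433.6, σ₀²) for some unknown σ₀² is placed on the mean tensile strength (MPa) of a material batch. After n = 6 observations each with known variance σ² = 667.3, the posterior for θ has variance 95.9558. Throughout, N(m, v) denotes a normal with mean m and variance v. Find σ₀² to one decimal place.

Posterior precision equals prior precision plus data precision: 1/σ_n² = 1/σ₀² + n/σ².
So 1/σ₀² = 1/95.9558 − 6/667.3 = 0.010421 − 0.008991 = 0.001430.
Hence σ₀² = 1/0.001430 ≈ 699.3.

σ₀² = 699.3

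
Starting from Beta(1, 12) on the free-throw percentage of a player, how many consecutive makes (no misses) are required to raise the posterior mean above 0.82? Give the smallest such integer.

After k makes and 0 misses the posterior is Beta(1+k, 12), with mean (1+k)/(1+12+k).
Set (1+k)/(13+k) > 0.82 and solve: k > (0.82·13 − 1)/(1 − 0.82) = 53.667.
The smallest integer exceeding 53.667 is 54, and checking k=54: (55)/(67) = 0.8209 > 0.82.

k = 54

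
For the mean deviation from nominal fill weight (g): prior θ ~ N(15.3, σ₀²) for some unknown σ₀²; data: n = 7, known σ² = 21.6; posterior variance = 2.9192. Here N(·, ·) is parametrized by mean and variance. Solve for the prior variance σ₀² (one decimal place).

For the Normal–Normal model with known σ², precisions add: τ_n = τ₀ + n/σ².
So 1/σ₀² = 1/2.9192 − 7/21.6 = 0.342560 − 0.324074 = 0.018486.
Hence σ₀² = 1/0.018486 ≈ 54.1.

σ₀² = 54.1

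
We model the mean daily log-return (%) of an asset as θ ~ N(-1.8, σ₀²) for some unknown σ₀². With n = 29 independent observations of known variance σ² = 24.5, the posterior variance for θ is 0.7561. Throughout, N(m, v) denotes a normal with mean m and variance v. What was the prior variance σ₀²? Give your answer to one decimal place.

σ₀² = 7.2

For the Normal–Normal model with known σ², precisions add: τ_n = τ₀ + n/σ².
So 1/σ₀² = 1/0.7561 − 29/24.5 = 1.322576 − 1.183673 = 0.138903.
Hence σ₀² = 1/0.138903 ≈ 7.2.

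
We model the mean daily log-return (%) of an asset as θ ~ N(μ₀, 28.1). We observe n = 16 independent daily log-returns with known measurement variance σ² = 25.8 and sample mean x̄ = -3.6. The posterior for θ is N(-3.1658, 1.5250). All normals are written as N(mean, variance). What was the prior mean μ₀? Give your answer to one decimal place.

μ₀ = 4.4

The posterior mean is a precision-weighted average: μ_n = (τ₀μ₀ + τ_data·x̄)/(τ₀+τ_data), with τ₀=1/σ₀² and τ_data=n/σ².
Here τ₀ = 1/28.1 = 0.035587 and τ_data = 16/25.8 = 0.620155, so τ_n = 0.655742.
Rearranging for μ₀: μ₀ = (μ_n·τ_n − τ_data·x̄)/τ₀ = (-3.1658·0.655742 − 0.620155·-3.6) / 0.035587 = 0.156610/0.035587 ≈ 4.4.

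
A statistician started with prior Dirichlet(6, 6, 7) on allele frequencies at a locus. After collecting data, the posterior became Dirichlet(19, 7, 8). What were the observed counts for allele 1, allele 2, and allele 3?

counts (13, 1, 1)

For a Dirichlet(α) prior with multinomial counts c, the posterior is Dirichlet(α + c) componentwise.
Counts are posterior − prior componentwise: 19−6=13, 7−6=1, 8−7=1.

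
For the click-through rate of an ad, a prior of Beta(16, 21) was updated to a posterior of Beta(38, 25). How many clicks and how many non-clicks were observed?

22 clicks and 4 non-clicks

Beta is conjugate to the binomial likelihood: posterior = Beta(α+s, β+f).
Match parameters: s=38−16=22, f=25−21=4.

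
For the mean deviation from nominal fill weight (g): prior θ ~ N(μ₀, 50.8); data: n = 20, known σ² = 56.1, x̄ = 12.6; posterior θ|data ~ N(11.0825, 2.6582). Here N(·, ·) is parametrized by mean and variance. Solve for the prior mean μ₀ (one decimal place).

μ₀ = -16.4

With known observation variance, the Normal–Normal posterior has precision τ_n = τ₀ + n/σ² and mean μ_n = (τ₀μ₀ + (n/σ²)x̄)/τ_n.
Here τ₀ = 1/50.8 = 0.019685 and τ_data = 20/56.1 = 0.356506, so τ_n = 0.376191.
Rearranging for μ₀: μ₀ = (μ_n·τ_n − τ_data·x̄)/τ₀ = (11.0825·0.376191 − 0.356506·12.6) / 0.019685 = -0.322839/0.019685 ≈ -16.4.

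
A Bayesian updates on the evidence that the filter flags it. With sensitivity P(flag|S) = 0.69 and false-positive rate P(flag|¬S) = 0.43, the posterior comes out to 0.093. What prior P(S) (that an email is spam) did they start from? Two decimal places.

P(S) = 0.06

Bayes' rule in odds form gives O(S|E) = O(S)·[P(E|S)/P(E|¬S)], hence O(S) = O(S|E)/LR.
Posterior odds = 0.093/(1−0.093) = 0.1025. LR = 0.69/0.43 = 1.6047.
Prior odds = 0.1025/1.6047 = 0.0639, so P(S) = 0.0639/(1+0.0639) ≈ 0.06.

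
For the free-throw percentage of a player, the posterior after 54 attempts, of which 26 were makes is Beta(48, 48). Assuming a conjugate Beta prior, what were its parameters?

Beta(22, 20)

Beta is conjugate to the binomial likelihood: posterior = Beta(α+s, β+f).
So α = 48 − 26 = 22 and β = 48 − 28 = 20.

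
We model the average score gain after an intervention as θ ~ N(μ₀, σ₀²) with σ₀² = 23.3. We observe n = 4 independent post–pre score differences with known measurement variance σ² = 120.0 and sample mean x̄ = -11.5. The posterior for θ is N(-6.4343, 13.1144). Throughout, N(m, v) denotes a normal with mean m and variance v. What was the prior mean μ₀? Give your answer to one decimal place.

μ₀ = -2.5

With known observation variance, the Normal–Normal posterior has precision τ_n = τ₀ + n/σ² and mean μ_n = (τ₀μ₀ + (n/σ²)x̄)/τ_n.
Here τ₀ = 1/23.3 = 0.042918 and τ_data = 4/120.0 = 0.033333, so τ_n = 0.076251.
Rearranging for μ₀: μ₀ = (μ_n·τ_n − τ_data·x̄)/τ₀ = (-6.4343·0.076251 − 0.033333·-11.5) / 0.042918 = -0.107292/0.042918 ≈ -2.5.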